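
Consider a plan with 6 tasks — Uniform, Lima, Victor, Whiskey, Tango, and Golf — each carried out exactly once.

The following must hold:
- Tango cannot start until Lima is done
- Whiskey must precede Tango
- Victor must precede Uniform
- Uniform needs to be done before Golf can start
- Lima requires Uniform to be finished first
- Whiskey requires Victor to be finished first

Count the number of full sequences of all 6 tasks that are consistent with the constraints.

11

Only Victor has no prerequisites, so it must go first.
Enumerating by repeatedly choosing an available task (one whose prerequisites are all placed) gives 11 distinct complete orderings.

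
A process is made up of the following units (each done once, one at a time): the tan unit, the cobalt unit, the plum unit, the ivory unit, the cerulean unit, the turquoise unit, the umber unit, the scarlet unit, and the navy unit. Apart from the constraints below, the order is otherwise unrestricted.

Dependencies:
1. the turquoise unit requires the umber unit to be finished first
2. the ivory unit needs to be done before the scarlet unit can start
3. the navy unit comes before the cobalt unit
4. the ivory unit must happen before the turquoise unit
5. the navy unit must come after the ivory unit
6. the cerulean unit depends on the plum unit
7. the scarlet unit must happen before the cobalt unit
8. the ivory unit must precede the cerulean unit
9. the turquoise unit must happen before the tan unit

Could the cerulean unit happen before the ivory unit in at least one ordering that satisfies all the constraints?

The constraints give a chain the ivory unit → the cerulean unit, which forces the ivory unit before the cerulean unit.
So no valid ordering can have the cerulean unit before the ivory unit.

No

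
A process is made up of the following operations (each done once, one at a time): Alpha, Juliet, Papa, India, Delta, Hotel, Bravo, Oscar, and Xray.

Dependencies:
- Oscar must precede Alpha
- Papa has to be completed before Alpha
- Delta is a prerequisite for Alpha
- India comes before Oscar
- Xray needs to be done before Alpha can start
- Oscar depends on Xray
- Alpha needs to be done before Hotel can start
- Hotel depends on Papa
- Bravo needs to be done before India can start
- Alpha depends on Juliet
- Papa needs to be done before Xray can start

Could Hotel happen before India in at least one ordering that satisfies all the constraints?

No

The constraints give a chain India → Oscar → Alpha → Hotel, which forces India before Hotel.
So no valid ordering can have Hotel before India.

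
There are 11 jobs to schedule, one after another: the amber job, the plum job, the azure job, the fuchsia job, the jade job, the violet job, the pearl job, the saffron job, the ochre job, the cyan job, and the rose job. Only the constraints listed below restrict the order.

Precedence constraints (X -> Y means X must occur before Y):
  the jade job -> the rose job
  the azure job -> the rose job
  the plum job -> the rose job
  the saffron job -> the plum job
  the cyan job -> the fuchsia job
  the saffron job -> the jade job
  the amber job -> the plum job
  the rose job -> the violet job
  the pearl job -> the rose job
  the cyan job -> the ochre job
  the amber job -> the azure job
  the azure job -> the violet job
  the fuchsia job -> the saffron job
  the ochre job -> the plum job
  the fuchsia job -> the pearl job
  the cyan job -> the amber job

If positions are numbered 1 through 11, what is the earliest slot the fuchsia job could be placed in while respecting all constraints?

2

The only job forced before the fuchsia job (directly or transitively) is the cyan job.
So at minimum 1 job comes before the fuchsia job, putting the fuchsia job no earlier than position 2. That position is achievable by scheduling exactly that predecessor first.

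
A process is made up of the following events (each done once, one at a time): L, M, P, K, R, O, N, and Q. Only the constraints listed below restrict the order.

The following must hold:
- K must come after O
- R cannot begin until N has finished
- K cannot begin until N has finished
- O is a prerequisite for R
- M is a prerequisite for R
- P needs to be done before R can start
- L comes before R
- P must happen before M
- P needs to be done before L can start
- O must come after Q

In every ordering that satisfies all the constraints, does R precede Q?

There is a chain Q → O → R, which puts Q before R.
So R never precedes Q.

No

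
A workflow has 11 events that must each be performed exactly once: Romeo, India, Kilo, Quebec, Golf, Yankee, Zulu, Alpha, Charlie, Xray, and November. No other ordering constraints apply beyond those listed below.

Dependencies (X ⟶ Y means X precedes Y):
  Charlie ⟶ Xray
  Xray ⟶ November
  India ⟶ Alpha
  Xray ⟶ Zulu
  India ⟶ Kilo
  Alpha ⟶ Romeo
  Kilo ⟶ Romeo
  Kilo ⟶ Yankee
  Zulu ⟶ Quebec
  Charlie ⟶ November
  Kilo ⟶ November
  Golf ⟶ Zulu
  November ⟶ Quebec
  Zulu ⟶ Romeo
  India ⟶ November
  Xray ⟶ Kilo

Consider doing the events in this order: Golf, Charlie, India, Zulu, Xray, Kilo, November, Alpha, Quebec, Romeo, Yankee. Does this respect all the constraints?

Here Xray comes after Zulu.
That contradicts the constraint that Xray must precede Zulu.

No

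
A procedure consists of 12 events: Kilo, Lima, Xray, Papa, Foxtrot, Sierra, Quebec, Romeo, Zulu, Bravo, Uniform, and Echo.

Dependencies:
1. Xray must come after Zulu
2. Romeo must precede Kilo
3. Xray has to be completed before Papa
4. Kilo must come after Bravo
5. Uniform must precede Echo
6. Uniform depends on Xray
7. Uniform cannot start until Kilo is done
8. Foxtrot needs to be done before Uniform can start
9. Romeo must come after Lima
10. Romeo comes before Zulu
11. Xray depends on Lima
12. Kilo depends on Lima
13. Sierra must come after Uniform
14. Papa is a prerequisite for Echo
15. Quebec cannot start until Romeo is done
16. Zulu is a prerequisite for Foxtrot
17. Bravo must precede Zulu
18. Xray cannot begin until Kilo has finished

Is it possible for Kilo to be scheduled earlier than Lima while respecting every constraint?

Following Lima → Kilo, Lima must precede Kilo in every valid ordering.
So no valid ordering can have Kilo before Lima.

No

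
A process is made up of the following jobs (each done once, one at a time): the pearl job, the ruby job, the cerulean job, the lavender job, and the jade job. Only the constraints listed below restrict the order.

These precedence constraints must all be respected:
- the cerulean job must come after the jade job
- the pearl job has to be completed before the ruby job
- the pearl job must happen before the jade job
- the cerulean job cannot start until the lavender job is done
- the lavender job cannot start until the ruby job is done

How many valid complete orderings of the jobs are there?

The pearl job is the only job with nothing required before it, so every ordering starts there.
Counting all ways to extend the partial order to a total order gives 3.

3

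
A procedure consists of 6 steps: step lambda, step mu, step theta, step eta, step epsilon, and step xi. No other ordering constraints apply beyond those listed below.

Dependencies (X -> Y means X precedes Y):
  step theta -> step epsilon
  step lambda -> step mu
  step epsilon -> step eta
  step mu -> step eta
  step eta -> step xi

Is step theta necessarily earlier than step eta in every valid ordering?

There is a constraint chain step theta → step epsilon → step eta.
So step theta must precede step eta in any valid ordering.

Yes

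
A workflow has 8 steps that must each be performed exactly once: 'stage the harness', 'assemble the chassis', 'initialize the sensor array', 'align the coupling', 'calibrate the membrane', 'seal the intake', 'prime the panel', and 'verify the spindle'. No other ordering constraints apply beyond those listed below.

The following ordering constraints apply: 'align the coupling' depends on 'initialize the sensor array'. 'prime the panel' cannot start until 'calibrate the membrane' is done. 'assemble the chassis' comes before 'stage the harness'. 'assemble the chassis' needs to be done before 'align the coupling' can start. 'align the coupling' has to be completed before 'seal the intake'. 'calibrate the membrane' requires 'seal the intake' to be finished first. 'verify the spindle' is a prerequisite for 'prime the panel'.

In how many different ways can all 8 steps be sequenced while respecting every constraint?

75

3 steps have no prerequisites ('assemble the chassis', 'initialize the sensor array', 'verify the spindle'), so any of them could come first.
Systematically extending each partial ordering one step at a time and counting, there are 75 complete orderings.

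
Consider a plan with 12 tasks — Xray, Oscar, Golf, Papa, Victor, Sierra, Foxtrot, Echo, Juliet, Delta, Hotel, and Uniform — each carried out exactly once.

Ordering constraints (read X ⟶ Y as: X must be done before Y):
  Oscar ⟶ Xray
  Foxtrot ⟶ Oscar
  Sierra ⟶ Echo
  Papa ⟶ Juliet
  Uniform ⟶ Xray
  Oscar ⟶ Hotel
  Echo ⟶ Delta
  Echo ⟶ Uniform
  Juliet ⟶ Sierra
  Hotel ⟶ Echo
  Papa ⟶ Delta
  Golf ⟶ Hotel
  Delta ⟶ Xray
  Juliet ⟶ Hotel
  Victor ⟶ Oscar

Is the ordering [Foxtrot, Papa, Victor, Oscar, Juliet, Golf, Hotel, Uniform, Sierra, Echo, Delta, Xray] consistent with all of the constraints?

Here Echo comes after Uniform.
That contradicts the constraint that Echo must precede Uniform.

No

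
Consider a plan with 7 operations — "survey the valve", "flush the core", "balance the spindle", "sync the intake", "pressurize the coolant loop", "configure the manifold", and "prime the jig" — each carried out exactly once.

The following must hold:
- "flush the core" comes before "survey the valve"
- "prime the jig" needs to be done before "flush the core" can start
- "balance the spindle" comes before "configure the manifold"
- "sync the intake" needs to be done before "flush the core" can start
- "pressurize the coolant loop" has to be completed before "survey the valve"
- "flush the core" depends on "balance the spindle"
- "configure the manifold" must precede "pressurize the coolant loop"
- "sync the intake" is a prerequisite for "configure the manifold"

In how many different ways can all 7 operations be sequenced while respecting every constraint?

24

The operations with no prerequisites are "balance the spindle", "sync the intake", "prime the jig"; any of them can be placed first.
Counting all ways to extend the partial order to a total order gives 24.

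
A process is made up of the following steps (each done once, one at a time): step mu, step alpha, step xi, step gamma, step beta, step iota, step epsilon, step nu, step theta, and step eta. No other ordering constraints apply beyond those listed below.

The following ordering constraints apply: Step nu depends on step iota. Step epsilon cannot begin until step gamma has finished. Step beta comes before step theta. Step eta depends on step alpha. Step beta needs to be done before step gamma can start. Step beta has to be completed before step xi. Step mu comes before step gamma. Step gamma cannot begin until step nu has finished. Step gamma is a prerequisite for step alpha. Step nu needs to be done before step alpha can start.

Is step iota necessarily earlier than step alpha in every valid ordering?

There is a constraint chain step iota → step nu → step alpha.
Hence step iota necessarily comes before step alpha.

Yes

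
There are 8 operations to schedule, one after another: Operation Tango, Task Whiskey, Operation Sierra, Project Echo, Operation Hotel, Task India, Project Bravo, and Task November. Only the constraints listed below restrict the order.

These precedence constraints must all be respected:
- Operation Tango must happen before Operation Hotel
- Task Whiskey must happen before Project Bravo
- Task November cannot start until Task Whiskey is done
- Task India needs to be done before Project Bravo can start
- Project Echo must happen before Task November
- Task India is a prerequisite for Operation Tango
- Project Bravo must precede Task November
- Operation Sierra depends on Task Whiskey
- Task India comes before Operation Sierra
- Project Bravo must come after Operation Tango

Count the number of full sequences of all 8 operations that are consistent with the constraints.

288

The operations with no prerequisites are Task Whiskey, Project Echo, Task India; any of them can be placed first.
Systematically extending each partial ordering one operation at a time and counting, there are 288 complete orderings.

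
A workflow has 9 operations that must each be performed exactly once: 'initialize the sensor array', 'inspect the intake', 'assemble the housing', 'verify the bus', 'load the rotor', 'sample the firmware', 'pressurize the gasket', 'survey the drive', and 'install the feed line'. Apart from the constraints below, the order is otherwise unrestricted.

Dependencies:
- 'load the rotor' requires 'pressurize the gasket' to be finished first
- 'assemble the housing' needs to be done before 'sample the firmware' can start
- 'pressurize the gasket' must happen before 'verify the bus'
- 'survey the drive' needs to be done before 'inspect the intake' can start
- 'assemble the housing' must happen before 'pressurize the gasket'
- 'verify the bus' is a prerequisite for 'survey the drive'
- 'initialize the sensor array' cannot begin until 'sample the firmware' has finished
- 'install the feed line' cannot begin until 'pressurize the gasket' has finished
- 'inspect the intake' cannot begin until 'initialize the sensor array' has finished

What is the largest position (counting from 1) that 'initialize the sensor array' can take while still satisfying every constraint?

Following the constraints forward from 'initialize the sensor array', its only required successor is 'inspect the intake'.
So at least 1 operation follows 'initialize the sensor array', putting 'initialize the sensor array' no later than position 8. That position is achievable by scheduling everything else first.

8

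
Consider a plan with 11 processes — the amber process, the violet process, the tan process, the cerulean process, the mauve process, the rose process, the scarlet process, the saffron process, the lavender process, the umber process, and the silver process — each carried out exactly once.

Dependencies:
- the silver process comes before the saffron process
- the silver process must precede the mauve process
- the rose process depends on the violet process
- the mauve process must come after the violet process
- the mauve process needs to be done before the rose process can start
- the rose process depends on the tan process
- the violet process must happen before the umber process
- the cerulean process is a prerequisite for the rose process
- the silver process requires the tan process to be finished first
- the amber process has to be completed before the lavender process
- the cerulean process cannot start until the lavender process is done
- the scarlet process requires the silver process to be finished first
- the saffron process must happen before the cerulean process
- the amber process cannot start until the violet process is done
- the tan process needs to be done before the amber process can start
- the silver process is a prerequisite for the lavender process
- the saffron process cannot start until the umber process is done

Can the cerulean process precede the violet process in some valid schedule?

The constraints give a chain the violet process → the amber process → the lavender process → the cerulean process, which forces the violet process before the cerulean process.
So no valid ordering can have the cerulean process before the violet process.

No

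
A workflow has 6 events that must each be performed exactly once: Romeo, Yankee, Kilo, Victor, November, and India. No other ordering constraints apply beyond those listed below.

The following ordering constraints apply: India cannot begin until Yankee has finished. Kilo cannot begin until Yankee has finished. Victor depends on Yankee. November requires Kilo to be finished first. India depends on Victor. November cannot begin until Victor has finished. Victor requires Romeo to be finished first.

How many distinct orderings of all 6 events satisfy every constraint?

2 events have no prerequisites (Romeo, Yankee), so any of them could come first.
Systematically extending each partial ordering one event at a time and counting, there are 12 complete orderings.

12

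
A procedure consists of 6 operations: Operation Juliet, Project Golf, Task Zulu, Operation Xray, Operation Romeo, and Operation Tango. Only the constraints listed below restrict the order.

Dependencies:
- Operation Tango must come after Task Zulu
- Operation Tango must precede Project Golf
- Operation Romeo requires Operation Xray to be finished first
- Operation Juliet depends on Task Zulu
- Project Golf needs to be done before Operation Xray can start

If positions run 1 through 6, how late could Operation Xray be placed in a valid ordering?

Following the constraints forward from Operation Xray, its only required successor is Operation Romeo.
With 1 mandatory successor out of 6 operations total, the latest slot for Operation Xray is 6−1 = 5, and it's reachable by doing all non-successors before Operation Xray.

5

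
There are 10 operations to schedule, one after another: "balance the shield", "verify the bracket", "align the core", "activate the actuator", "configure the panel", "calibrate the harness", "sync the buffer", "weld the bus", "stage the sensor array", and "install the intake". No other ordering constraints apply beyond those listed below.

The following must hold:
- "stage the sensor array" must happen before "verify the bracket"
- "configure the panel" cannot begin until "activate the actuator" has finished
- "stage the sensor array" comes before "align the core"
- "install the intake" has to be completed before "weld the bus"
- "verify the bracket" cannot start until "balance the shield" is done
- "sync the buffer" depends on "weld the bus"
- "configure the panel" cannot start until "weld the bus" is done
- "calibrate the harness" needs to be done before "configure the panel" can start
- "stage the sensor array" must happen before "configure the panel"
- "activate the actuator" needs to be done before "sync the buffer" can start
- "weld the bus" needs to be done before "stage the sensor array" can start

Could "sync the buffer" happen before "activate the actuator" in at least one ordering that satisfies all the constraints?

There is a dependency chain "activate the actuator" → "sync the buffer", so "sync the buffer" always comes after "activate the actuator".
So no valid ordering can have "sync the buffer" before "activate the actuator".

No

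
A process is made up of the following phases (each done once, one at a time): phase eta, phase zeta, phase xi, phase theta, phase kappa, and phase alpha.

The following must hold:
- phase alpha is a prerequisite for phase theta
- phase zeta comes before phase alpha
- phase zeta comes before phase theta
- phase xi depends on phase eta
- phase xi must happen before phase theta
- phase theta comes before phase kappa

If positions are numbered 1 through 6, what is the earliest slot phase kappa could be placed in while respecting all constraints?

Working backwards through the constraints from phase kappa, its full set of required predecessors is phase eta, phase zeta, phase xi, phase theta, phase alpha — 5 of them.
With 5 mandatory predecessors, the earliest phase kappa can sit is position 5+1 = 6, and placing just those 5 first achieves it.

6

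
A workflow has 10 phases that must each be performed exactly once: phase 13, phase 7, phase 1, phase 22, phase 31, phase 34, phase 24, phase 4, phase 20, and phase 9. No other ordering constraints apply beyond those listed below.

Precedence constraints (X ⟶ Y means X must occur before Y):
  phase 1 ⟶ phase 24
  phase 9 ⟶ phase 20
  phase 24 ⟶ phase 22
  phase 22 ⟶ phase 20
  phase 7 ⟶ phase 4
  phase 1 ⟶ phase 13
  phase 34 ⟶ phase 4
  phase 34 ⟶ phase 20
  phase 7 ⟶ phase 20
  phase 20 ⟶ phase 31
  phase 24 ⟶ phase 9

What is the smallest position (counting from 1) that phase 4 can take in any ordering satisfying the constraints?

3

Working backwards through the constraints from phase 4, its full set of required predecessors is phase 7, phase 34 — 2 of them.
So at minimum 2 phases come before phase 4, putting phase 4 no earlier than position 3. That position is achievable by scheduling exactly those predecessors first.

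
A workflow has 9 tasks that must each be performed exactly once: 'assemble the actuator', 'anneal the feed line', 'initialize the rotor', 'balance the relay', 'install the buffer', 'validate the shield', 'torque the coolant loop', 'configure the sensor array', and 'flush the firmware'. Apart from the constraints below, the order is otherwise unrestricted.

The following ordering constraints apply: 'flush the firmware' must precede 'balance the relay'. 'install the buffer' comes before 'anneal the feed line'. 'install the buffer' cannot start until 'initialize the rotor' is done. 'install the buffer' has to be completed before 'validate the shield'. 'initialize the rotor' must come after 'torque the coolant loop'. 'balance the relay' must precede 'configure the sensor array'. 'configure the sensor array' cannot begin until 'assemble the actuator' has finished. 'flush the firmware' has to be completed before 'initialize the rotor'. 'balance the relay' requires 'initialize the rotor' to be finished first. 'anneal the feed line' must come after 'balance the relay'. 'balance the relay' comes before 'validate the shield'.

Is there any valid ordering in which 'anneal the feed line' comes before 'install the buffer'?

No

Following 'install the buffer' → 'anneal the feed line', 'install the buffer' must precede 'anneal the feed line' in every valid ordering.
Hence 'anneal the feed line' can never be scheduled before 'install the buffer'.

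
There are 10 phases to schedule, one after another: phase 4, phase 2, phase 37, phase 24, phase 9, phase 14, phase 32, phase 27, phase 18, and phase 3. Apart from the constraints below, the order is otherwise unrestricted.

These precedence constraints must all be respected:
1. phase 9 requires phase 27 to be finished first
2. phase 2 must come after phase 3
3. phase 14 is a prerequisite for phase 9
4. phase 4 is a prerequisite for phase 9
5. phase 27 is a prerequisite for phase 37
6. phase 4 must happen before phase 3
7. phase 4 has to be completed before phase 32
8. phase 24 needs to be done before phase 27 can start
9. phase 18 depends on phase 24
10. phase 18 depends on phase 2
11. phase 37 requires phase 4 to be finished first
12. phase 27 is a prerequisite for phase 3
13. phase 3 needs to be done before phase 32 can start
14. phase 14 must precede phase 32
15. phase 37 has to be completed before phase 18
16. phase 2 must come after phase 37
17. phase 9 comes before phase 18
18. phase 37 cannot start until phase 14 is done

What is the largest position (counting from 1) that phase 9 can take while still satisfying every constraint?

The only phase forced after phase 9 (directly or by a chain) is phase 18.
With 1 mandatory successor out of 10 phases total, the latest slot for phase 9 is 10−1 = 9, and it's reachable by doing all non-successors before phase 9.

9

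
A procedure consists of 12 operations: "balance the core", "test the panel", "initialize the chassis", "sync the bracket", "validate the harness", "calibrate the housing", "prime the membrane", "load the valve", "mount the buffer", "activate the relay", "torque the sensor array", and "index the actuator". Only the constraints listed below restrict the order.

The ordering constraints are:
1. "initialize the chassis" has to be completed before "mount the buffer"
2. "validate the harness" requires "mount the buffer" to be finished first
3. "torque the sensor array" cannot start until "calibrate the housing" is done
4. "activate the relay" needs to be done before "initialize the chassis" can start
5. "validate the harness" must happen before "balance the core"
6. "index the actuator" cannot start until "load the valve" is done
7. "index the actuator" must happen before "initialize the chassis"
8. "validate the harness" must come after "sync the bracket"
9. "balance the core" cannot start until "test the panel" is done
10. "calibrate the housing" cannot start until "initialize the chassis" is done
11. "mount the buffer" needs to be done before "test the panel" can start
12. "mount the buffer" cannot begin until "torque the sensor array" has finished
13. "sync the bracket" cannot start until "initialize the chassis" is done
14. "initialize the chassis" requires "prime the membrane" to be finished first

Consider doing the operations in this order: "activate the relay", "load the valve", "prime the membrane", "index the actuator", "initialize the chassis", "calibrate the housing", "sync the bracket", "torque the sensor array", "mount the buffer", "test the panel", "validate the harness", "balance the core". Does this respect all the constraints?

Yes

Checking each listed constraint against this order: for instance, "sync the bracket" is in position 7 and "validate the harness" in position 11, so that constraint holds — and the remaining constraints check out the same way.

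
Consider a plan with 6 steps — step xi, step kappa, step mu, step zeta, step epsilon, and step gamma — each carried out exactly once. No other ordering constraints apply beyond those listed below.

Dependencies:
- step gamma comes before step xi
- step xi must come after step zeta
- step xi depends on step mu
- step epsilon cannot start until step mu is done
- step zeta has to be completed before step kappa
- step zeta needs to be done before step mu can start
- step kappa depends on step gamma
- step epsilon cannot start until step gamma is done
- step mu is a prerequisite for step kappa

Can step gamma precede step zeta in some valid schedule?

The constraints leave step gamma and step zeta unordered relative to each other; nothing requires step zeta earlier.
That means at least one valid schedule has step gamma before step zeta.

Yes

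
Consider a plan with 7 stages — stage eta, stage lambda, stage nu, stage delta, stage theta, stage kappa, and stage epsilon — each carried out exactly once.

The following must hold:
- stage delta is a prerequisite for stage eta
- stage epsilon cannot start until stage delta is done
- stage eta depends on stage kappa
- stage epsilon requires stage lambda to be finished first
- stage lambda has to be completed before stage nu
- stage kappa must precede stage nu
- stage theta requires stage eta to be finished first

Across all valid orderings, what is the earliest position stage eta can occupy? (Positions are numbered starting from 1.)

The stages that are forced before stage eta, directly or transitively, are stage delta, stage kappa. That's 2 stages.
With 2 mandatory predecessors, the earliest stage eta can sit is position 2+1 = 3, and placing just those 2 first achieves it.

3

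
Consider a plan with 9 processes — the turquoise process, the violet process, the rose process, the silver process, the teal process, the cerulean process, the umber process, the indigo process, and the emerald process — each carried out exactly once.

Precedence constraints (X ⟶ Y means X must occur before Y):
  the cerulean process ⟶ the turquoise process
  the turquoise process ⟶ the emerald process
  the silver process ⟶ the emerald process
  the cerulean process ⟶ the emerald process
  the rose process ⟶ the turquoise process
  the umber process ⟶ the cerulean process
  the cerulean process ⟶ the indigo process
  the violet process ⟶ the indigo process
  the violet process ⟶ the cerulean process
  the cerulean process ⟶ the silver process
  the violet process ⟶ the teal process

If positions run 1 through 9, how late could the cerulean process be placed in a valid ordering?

Every process that must follow the cerulean process has to come after it. Tracing all chains starting from the cerulean process, those processes are: the turquoise process, the silver process, the indigo process, the emerald process — 4 in total.
With 4 mandatory successors out of 9 processes total, the latest slot for the cerulean process is 9−4 = 5, and it's reachable by doing all non-successors before the cerulean process.

5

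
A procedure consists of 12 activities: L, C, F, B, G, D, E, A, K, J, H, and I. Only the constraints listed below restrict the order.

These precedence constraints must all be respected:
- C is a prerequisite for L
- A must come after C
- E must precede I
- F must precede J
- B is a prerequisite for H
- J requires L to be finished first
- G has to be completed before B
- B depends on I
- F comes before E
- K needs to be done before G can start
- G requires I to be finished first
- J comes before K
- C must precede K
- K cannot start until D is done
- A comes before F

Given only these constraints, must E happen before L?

E and L are not related by any chain of constraints.
A valid ordering placing L before E exists, so the answer is no.

No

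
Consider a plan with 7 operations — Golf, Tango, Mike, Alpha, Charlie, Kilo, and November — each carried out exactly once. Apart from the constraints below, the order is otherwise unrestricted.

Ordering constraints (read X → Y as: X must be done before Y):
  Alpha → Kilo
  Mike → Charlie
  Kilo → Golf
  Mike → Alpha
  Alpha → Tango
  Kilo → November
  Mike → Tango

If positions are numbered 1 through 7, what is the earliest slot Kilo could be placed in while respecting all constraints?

The operations that are forced before Kilo, directly or transitively, are Mike, Alpha. That's 2 operations.
So at minimum 2 operations come before Kilo, putting Kilo no earlier than position 3. That position is achievable by scheduling exactly those predecessors first.

3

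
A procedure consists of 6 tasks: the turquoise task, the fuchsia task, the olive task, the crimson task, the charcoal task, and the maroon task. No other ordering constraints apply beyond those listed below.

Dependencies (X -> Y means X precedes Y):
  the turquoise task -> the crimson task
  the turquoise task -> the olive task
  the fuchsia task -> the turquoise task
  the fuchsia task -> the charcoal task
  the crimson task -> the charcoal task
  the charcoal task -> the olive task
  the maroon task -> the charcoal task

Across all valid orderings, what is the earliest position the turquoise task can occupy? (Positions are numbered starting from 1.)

2

The only task forced before the turquoise task (directly or transitively) is the fuchsia task.
With 1 mandatory predecessor, the earliest the turquoise task can sit is position 1+1 = 2, and placing just that one first achieves it.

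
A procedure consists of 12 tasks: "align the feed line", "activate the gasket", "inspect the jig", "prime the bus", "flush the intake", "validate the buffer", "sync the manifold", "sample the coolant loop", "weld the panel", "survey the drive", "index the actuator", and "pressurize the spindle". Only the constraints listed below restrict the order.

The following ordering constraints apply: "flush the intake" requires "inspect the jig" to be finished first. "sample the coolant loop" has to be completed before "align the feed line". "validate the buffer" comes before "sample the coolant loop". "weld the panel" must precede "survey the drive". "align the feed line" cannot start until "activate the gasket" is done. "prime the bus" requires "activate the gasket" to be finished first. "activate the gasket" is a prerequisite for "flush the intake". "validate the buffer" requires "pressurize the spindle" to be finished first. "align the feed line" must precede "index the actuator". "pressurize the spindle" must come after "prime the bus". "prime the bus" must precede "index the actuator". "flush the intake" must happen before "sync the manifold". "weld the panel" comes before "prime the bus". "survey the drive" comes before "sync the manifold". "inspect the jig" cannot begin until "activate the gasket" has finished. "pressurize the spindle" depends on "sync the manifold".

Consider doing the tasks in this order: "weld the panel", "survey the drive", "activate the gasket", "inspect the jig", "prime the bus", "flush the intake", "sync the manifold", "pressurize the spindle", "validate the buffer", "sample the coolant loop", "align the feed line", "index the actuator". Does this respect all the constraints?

Yes

Going through the constraints one by one, each required predecessor appears earlier in the sequence than its dependent — e.g. "activate the gasket" (position 3) is before "align the feed line" (position 11), as required.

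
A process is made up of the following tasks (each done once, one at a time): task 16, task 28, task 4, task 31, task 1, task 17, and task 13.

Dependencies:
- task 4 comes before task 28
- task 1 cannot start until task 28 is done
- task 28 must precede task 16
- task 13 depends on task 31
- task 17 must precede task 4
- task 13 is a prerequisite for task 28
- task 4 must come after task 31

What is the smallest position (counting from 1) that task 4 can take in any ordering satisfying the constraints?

3

Every task that must precede task 4 has to come before it. Tracing all chains that end at task 4, those tasks are: task 31, task 17 — 2 in total.
So at minimum 2 tasks come before task 4, putting task 4 no earlier than position 3. That position is achievable by scheduling exactly those predecessors first.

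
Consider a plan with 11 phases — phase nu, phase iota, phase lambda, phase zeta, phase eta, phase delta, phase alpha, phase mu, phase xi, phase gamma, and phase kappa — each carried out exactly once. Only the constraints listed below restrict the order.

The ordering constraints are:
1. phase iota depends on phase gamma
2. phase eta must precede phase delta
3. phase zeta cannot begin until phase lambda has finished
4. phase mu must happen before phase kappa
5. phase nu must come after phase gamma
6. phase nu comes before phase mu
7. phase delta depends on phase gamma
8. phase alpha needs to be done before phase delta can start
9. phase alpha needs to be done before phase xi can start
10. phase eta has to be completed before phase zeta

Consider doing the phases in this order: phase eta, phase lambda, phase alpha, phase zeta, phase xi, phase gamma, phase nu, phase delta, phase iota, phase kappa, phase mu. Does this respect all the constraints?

Here phase mu comes after phase kappa.
But one of the constraints requires phase mu before phase kappa, so this ordering violates it.

No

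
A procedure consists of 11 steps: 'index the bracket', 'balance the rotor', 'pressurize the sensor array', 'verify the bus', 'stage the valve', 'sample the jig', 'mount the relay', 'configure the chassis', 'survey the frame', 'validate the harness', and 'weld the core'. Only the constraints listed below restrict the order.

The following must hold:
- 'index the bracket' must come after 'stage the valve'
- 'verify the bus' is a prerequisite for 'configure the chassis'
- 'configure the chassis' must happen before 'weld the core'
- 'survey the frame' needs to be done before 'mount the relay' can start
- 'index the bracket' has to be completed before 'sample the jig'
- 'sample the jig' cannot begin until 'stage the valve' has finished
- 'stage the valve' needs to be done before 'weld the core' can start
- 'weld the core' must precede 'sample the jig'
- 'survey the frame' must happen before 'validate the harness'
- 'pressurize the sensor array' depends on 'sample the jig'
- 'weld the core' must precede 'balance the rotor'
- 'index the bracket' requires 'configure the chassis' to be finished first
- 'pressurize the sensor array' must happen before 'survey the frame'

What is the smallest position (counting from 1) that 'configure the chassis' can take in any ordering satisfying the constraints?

The only step forced before 'configure the chassis' (directly or transitively) is 'verify the bus'.
With 1 mandatory predecessor, the earliest 'configure the chassis' can sit is position 1+1 = 2, and placing just that one first achieves it.

2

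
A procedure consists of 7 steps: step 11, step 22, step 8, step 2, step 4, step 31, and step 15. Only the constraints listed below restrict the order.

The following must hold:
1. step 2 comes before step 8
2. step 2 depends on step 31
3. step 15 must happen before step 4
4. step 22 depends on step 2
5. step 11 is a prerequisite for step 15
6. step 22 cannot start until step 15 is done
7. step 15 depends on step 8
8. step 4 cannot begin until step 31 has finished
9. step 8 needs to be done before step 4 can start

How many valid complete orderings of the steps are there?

8

2 steps have no prerequisites (step 11, step 31), so any of them could come first.
Systematically extending each partial ordering one step at a time and counting, there are 8 complete orderings.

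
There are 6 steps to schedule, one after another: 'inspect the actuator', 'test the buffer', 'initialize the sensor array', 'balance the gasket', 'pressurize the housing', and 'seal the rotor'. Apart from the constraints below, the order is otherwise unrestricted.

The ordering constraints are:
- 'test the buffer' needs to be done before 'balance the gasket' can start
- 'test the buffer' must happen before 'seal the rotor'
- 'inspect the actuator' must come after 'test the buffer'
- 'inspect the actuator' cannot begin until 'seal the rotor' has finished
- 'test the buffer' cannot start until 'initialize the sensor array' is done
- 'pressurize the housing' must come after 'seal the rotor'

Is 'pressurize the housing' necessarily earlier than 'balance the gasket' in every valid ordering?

'pressurize the housing' and 'balance the gasket' are not related by any chain of constraints.
So 'pressurize the housing' can come before 'balance the gasket' or after — it is not forced.

No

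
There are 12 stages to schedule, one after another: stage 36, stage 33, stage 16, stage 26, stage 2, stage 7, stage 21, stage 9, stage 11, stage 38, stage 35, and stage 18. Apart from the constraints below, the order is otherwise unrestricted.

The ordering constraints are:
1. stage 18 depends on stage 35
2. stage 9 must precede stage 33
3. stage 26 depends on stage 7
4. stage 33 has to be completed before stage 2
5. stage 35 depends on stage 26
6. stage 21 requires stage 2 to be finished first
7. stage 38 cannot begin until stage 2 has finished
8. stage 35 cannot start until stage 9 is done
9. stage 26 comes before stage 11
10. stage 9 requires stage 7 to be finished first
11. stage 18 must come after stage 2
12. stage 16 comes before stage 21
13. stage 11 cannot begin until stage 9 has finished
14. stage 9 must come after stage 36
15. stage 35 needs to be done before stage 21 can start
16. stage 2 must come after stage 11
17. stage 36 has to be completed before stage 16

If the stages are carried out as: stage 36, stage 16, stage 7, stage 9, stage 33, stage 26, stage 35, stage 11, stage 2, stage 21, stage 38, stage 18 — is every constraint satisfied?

Every stated constraint is respected: stage 16 sits at position 2, ahead of stage 21 at position 10, and each of the other listed pairs likewise has the predecessor earlier in the sequence.

Yes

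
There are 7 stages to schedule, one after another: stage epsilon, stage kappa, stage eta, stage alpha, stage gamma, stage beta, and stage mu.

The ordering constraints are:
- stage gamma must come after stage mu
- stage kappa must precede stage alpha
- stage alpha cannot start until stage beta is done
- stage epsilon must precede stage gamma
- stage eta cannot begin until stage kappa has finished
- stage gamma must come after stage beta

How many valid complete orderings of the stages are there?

310

The stages with no prerequisites are stage epsilon, stage kappa, stage beta, stage mu; any of them can be placed first.
Counting all ways to extend the partial order to a total order gives 310.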